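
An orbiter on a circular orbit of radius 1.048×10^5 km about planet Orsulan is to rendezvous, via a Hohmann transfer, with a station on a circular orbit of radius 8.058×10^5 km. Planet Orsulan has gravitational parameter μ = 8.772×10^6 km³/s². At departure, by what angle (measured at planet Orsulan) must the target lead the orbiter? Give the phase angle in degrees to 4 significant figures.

Transfer-ellipse semi-major axis a_t = (r₁ + r₂)/2 = (1.048×10^5 + 8.058×10^5)/2 = 4.553×10^5 km.
The half-period of the transfer ellipse is t = π√(a_t³/μ) = 3.25872×10^5 s.
Target angular speed ω₂ = √(μ/r₂³) = 4.09457×10^-6 rad/s.
Angle swept by the target during transfer: ω₂·t = 1.334306 rad = 76.4501°.
The orbiter traverses 180° on the transfer ellipse, so the target must lead by 180° − 76.4501° = 103.5°.

φ = 103.5°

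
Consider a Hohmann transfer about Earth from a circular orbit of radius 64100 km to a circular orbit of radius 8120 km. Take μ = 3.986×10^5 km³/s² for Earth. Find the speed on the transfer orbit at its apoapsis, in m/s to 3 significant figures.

Semi-major axis of the transfer orbit: a_t = (64100 + 8120)/2 = 36110 km.
At apoapsis, r = 64100 km.
Applying v² = μ(2/r − 1/a_t): v = 1.183 km/s.

v = 1180 m/s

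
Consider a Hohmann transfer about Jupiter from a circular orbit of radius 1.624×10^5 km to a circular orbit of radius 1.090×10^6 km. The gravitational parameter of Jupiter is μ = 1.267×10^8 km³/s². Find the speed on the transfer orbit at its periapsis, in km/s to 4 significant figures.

The Hohmann ellipse has a_t = (r₁ + r₂)/2 = 6.262×10^5 km.
At periapsis, r = 1.624×10^5 km.
Applying v² = μ(2/r − 1/a_t): v = 36.85 km/s.

v = 36.85 km/s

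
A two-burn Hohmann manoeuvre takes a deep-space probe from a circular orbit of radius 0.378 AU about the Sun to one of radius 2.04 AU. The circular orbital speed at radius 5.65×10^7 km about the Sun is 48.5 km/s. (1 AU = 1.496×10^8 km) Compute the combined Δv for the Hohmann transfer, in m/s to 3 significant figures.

From the circular-orbit relation v² = μ/r at r = 5.65×10^7 km: μ = v²r = (48.5)² × 5.65×10^7 = 1.32902×10^11 km³/s².
In km: r₁ = 0.378 × 1.496×10^8 = 5.65488×10^7 km; r₂ = 2.04 × 1.496×10^8 = 3.05184×10^8 km.
Transfer-ellipse semi-major axis a_t = (r₁ + r₂)/2 = (5.65488×10^7 + 3.05184×10^8)/2 = 1.808664×10^8 km.
At r₁ the circular-orbit speed is v₁ = √(μ/r₁) = 48.48 km/s.
On the transfer ellipse at r₁, vis-viva gives v_p = √[μ(2/r₁ − 1/a_t)] = 62.97 km/s.
First burn Δv₁ = |v_p − v₁| = 14.49 km/s.
At r₂, v₂ = √(μ/r₂) = 20.87 km/s.
Transfer-orbit speed at r₂: v_a = √[μ(2/r₂ − 1/a_t)] = 11.67 km/s.
Second burn Δv₂ = |v₂ − v_a| = 9.200 km/s.
Total Δv = Δv₁ + Δv₂ = 23.69 km/s.

Δv = 23700 m/s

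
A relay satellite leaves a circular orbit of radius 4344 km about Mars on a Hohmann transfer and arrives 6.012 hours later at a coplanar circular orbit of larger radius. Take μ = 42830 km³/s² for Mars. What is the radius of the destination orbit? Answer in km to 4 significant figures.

Transfer time t = 6.012 hours = 21643.2 s, and t = π√(a_t³/μ).
So a_t = (μ t²/π²)^(1/3) = (42830 × (21643.2)² / π²)^(1/3) = 12668 km.
Since a_t = (r₁ + r₂)/2, r₂ = 2a_t − r₁ = 2×12668 − 4344 = 20992 km.

r₂ = 20990 km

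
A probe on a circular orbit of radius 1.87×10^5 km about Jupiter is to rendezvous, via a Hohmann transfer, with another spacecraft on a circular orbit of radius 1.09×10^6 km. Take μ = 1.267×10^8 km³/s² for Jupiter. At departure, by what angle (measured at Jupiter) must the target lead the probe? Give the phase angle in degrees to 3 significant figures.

Semi-major axis of the transfer orbit: a_t = (1.870×10^5 + 1.090×10^6)/2 = 6.385×10^5 km.
Transfer time t = π√(a_t³/μ) = 1.424×10^5 s.
The target's mean motion on its circular orbit is ω₂ = √(μ/r₂³) = 9.891×10^-6 rad/s.
Angle swept by the target during transfer: ω₂·t = 1.4085 rad = 80.70°.
Arrival is 180° from departure on the ellipse, so φ = 180° − 80.70° = 99.3°.

φ = 99.3°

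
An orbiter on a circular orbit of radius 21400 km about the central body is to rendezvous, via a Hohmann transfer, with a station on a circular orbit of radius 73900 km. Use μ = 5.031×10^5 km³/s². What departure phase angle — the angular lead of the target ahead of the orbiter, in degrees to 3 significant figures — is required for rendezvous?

Transfer-ellipse semi-major axis a_t = (r₁ + r₂)/2 = (21400 + 73900)/2 = 47650 km.
The half-period of the transfer ellipse is t = π√(a_t³/μ) = 46070 s.
The target's mean motion on its circular orbit is ω₂ = √(μ/r₂³) = 3.5307×10^-5 rad/s.
Angle swept by the target during transfer: ω₂·t = 1.6266 rad = 93.20°.
Arrival is 180° from departure on the ellipse, so φ = 180° − 93.20° = 86.8°.

φ = 86.8°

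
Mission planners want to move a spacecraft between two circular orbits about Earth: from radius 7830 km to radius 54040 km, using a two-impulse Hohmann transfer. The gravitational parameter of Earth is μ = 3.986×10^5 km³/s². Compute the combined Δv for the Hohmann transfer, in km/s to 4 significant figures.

The Hohmann ellipse has a_t = (r₁ + r₂)/2 = 30935 km.
At r₁ the circular-orbit speed is v₁ = √(μ/r₁) = 7.135 km/s.
Transfer-orbit speed at r₁ (vis-viva equation): v_p = √[μ(2/r₁ − 1/a_t)] = 9.430 km/s.
First burn Δv₁ = |v_p − v₁| = 2.295 km/s.
Circular speed at r₂: v₂ = √(μ/r₂) = 2.716 km/s.
Transfer-orbit speed at r₂: v_a = √[μ(2/r₂ − 1/a_t)] = 1.366 km/s.
Second burn Δv₂ = |v₂ − v_a| = 1.350 km/s.
Δv = Δv₁ + Δv₂ = 2.295 + 1.350 = 3.645 km/s.

Δv = 3.645 km/s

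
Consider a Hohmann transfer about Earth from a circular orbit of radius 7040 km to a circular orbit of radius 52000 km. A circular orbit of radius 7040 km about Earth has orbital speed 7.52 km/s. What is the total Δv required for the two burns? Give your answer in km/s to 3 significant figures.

From the circular-orbit relation v² = μ/r at r = 7040 km: μ = v²r = (7.52)² × 7040 = 3.98115×10^5 km³/s².
Semi-major axis of the transfer orbit: a_t = (7040 + 52000)/2 = 29520 km.
At r₁ the circular-orbit speed is v₁ = √(μ/r₁) = 7.5200 km/s.
On the transfer ellipse at r₁, v² = μ(2/r − 1/a) gives v_p = √[μ(2/r₁ − 1/a_t)] = 9.9807 km/s.
First burn Δv₁ = |v_p − v₁| = 2.4607 km/s.
At r₂, v₂ = √(μ/r₂) = 2.76696 km/s.
Transfer-orbit speed at r₂: v_a = √[μ(2/r₂ − 1/a_t)] = 1.35123 km/s.
Second burn Δv₂ = |v₂ − v_a| = 1.4157 km/s.
Total Δv = Δv₁ + Δv₂ = 3.876 km/s.

Δv = 3.88 km/s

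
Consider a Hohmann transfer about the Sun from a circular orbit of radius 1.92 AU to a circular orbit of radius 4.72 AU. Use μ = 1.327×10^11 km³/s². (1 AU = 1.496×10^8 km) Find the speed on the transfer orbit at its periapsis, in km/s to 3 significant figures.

v = 25.6 km/s

In km: r₁ = 1.92 × 1.496×10^8 = 2.87232×10^8 km; r₂ = 4.72 × 1.496×10^8 = 7.06112×10^8 km.
Semi-major axis of the transfer orbit: a_t = (2.87232×10^8 + 7.06112×10^8)/2 = 4.96672×10^8 km.
At periapsis, r = 2.87232×10^8 km.
Applying v² = μ(2/r − 1/a_t): v = 25.63 km/s.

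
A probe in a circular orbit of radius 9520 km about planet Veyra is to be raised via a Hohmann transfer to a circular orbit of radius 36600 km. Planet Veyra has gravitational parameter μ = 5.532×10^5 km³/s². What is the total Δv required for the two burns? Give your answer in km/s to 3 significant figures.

Δv = 3.37 km/s

The Hohmann ellipse has a_t = (r₁ + r₂)/2 = 23060 km.
Circular speed at r₁: v₁ = √(μ/r₁) = √(5.532×10^5/9520) = 7.622942 km/s.
Transfer-orbit speed at r₁ (vis-viva): v_p = √[μ(2/r₁ − 1/a_t)] = 9.603588 km/s.
First burn Δv₁ = |v_p − v₁| = 1.9806 km/s.
Circular speed at r₂: v₂ = √(μ/r₂) = 3.8878 km/s.
Transfer-orbit speed at r₂: v_a = √[μ(2/r₂ − 1/a_t)] = 2.4980 km/s.
Second burn Δv₂ = |v₂ − v_a| = 1.3898 km/s.
Δv = Δv₁ + Δv₂ = 1.9806 + 1.3898 = 3.370 km/s.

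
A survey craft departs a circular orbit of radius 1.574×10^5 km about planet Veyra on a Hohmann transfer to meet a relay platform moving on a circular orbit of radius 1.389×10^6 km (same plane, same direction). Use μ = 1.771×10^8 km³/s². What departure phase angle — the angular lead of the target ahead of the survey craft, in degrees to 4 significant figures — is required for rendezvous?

The Hohmann ellipse has a_t = (r₁ + r₂)/2 = 7.732×10^5 km.
Transfer time t = π√(a_t³/μ) = 1.6050×10^5 s.
Target angular speed ω₂ = √(μ/r₂³) = 8.1294×10^-6 rad/s.
Angle swept by the target during transfer: ω₂·t = 1.3048 rad = 74.76°.
Arrival is 180° from departure on the ellipse, so φ = 180° − 74.76° = 105.2°.

φ = 105.2°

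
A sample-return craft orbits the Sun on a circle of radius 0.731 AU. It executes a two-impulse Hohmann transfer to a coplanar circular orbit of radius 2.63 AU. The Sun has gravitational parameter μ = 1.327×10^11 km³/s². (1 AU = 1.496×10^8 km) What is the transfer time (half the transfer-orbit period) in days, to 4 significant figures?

t = 397.9 days

In km: r₁ = 0.731 × 1.496×10^8 = 1.093576×10^8 km; r₂ = 2.63 × 1.496×10^8 = 3.93448×10^8 km.
Semi-major axis of the transfer orbit: a_t = (1.093576×10^8 + 3.93448×10^8)/2 = 2.514028×10^8 km.
Transfer time t = π√(a_t³/μ) = π√((2.514028×10^8)³ / 1.327×10^11) = 3.438×10^7 s.
Converting: 3.438×10^7 s ÷ 86400 s/day = 397.9 days.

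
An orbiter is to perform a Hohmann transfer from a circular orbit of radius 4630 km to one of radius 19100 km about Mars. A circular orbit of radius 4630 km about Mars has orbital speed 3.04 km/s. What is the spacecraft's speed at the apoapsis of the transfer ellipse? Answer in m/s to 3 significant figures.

v = 935 m/s

From the circular-orbit relation v² = μ/r at r = 4630 km: μ = v²r = (3.04)² × 4630 = 42788.6 km³/s².
Semi-major axis of the transfer orbit: a_t = (4630 + 19100)/2 = 11865 km.
At apoapsis, r = 19100 km.
Applying v² = μ(2/r − 1/a_t): v = 0.9350 km/s.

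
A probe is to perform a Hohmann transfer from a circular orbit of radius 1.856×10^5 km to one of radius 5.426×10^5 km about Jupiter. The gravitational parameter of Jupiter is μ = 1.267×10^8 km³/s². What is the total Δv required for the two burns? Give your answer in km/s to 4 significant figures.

Δv = 10.14 km/s

Transfer-ellipse semi-major axis a_t = (r₁ + r₂)/2 = (1.856×10^5 + 5.426×10^5)/2 = 3.641×10^5 km.
Circular speed at r₁: v₁ = √(μ/r₁) = √(1.267×10^8/1.856×10^5) = 26.1276 km/s.
On the transfer ellipse at r₁, v² = μ(2/r − 1/a) gives v_p = √[μ(2/r₁ − 1/a_t)] = 31.8955 km/s.
First burn Δv₁ = |v_p − v₁| = 5.768 km/s.
At r₂, v₂ = √(μ/r₂) = 15.281 km/s.
Transfer-orbit speed at r₂: v_a = √[μ(2/r₂ − 1/a_t)] = 10.910 km/s.
Second burn Δv₂ = |v₂ − v_a| = 4.371 km/s.
Total Δv = Δv₁ + Δv₂ = 10.14 km/s.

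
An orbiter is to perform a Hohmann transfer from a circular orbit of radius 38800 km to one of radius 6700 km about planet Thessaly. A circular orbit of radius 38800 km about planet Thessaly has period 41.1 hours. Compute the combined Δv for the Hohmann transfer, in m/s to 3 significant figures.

Δv = 1970 m/s

From Kepler's third law T² = 4π²r³/μ at r = 38800 km, T = 41.1 hours = 41.1 × 3600 s = 1.4796×10^5 s: μ = 4π²r³/T² = 1.05333×10^5 km³/s².
Semi-major axis of the transfer orbit: a_t = (38800 + 6700)/2 = 22750 km.
At r₁ the circular-orbit speed is v₁ = √(μ/r₁) = 1.64766 km/s.
Transfer-orbit speed at r₁ (v² = μ(2/r − 1/a)): v_a = √[μ(2/r₁ − 1/a_t)] = 0.894157 km/s.
First burn Δv₁ = |v_a − v₁| = 0.75350 km/s.
At r₂, v₂ = √(μ/r₂) = 3.9650 km/s.
Transfer-orbit speed at r₂: v_p = √[μ(2/r₂ − 1/a_t)] = 5.1781 km/s.
Second burn Δv₂ = |v₂ − v_p| = 1.2131 km/s.
Total Δv = Δv₁ + Δv₂ = 1.967 km/s.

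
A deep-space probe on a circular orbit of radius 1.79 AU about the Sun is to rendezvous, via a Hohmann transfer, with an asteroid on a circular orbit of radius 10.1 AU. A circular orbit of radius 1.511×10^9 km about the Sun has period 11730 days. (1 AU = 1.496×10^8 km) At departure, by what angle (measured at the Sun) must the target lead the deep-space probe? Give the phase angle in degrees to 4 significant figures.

From Kepler's third law T² = 4π²r³/μ at r = 1.511×10^9 km, T = 11730 days = 11730 × 86400 s = 1.013472×10^9 s: μ = 4π²r³/T² = 1.32596×10^11 km³/s².
In km: r₁ = 1.79 × 1.496×10^8 = 2.67784×10^8 km; r₂ = 10.1 × 1.496×10^8 = 1.51096×10^9 km.
Transfer-ellipse semi-major axis a_t = (r₁ + r₂)/2 = (2.67784×10^8 + 1.51096×10^9)/2 = 8.89372×10^8 km.
Transfer time t = π√(a_t³/μ) = 2.2883×10^8 s.
Target angular speed ω₂ = √(μ/r₂³) = 6.1999×10^-9 rad/s.
Angle swept by the target during transfer: ω₂·t = 1.4187 rad = 81.29°.
The deep-space probe traverses 180° on the transfer ellipse, so the target must lead by 180° − 81.29° = 98.71°.

φ = 98.71°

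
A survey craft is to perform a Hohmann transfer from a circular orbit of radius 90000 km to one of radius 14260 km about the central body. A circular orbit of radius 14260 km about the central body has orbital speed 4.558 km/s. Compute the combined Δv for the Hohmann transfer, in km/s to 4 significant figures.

Δv = 2.296 km/s

From the circular-orbit relation v² = μ/r at r = 14260 km: μ = v²r = (4.558)² × 14260 = 2.96257×10^5 km³/s².
Semi-major axis of the transfer orbit: a_t = (90000 + 14260)/2 = 52130 km.
At r₁ the circular-orbit speed is v₁ = √(μ/r₁) = 1.8143 km/s.
On the transfer ellipse at r₁, v² = μ(2/r − 1/a) gives v_a = √[μ(2/r₁ − 1/a_t)] = 0.94892 km/s.
First burn Δv₁ = |v_a − v₁| = 0.8654 km/s.
At r₂, v₂ = √(μ/r₂) = 4.558 km/s.
Transfer-orbit speed at r₂: v_p = √[μ(2/r₂ − 1/a_t)] = 5.989 km/s.
Second burn Δv₂ = |v₂ − v_p| = 1.431 km/s.
Total Δv = Δv₁ + Δv₂ = 2.296 km/s.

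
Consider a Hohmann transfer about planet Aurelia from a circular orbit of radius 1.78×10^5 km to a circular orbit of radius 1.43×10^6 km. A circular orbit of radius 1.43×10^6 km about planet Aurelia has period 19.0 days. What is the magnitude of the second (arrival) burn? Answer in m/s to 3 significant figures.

From Kepler's third law T² = 4π²r³/μ at r = 1.43×10^6 km, T = 19.0 days = 19.0 × 86400 s = 1.6416×10^6 s: μ = 4π²r³/T² = 4.28384×10^7 km³/s².
The Hohmann ellipse has a_t = (r₁ + r₂)/2 = 8.040×10^5 km.
Circular speed at r = 1.430×10^6 km: v_c = √(μ/r) = 5.473 km/s.
Vis-viva on the transfer ellipse at r = 1.430×10^6 km gives v_t = √[μ(2/r − 1/a_t)] = 2.575 km/s.
Δv₂ = |v_t − v_c| = |2.575 − 5.473| = 2.898 km/s.

Δv₂ = 2900 m/s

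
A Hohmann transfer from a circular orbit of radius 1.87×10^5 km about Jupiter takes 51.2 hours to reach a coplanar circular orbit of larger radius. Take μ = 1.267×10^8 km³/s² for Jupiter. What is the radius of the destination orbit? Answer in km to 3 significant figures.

r₂ = 1.33×10^6 km

Transfer time t = 51.2 hours = 1.8432×10^5 s, and t = π√(a_t³/μ).
So a_t = (μ t²/π²)^(1/3) = (1.267×10^8 × (1.8432×10^5)² / π²)^(1/3) = 7.5836×10^5 km.
Since a_t = (r₁ + r₂)/2, r₂ = 2a_t − r₁ = 2×7.5836×10^5 − 1.870×10^5 = 1.32972×10^6 km.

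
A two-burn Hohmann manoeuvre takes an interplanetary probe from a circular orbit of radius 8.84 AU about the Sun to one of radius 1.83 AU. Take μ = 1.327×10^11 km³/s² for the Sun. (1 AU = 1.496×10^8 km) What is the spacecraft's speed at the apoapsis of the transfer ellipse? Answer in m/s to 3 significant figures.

v = 5870 m/s

In km: r₁ = 8.84 × 1.496×10^8 = 1.322464×10^9 km; r₂ = 1.83 × 1.496×10^8 = 2.73768×10^8 km.
Semi-major axis of the transfer orbit: a_t = (1.322464×10^9 + 2.73768×10^8)/2 = 7.98116×10^8 km.
At apoapsis, r = 1.322464×10^9 km.
From the vis-viva equation, v = √[μ(2/r − 1/a_t)] = 5.867 km/s.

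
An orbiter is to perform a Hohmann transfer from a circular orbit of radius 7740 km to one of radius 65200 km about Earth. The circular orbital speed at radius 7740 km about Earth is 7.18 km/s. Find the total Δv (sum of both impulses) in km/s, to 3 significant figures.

From the circular-orbit relation v² = μ/r at r = 7740 km: μ = v²r = (7.18)² × 7740 = 3.99016×10^5 km³/s².
Transfer-ellipse semi-major axis a_t = (r₁ + r₂)/2 = (7740 + 65200)/2 = 36470 km.
Circular speed at r₁: v₁ = √(μ/r₁) = √(3.99016×10^5/7740) = 7.180 km/s.
Transfer-orbit speed at r₁ (v² = μ(2/r − 1/a)): v_p = √[μ(2/r₁ − 1/a_t)] = 9.600 km/s.
First burn Δv₁ = |v_p − v₁| = 2.420 km/s.
At r₂, v₂ = √(μ/r₂) = 2.474 km/s.
Transfer-orbit speed at r₂: v_a = √[μ(2/r₂ − 1/a_t)] = 1.140 km/s.
Second burn Δv₂ = |v₂ − v_a| = 1.334 km/s.
Total Δv = Δv₁ + Δv₂ = 3.754 km/s.

Δv = 3.75 km/s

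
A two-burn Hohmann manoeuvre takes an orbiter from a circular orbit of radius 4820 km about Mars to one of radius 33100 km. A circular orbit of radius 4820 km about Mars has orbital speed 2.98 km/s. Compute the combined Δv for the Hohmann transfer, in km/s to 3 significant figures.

Δv = 1.52 km/s

From the circular-orbit relation v² = μ/r at r = 4820 km: μ = v²r = (2.98)² × 4820 = 42803.5 km³/s².
Semi-major axis of the transfer orbit: a_t = (4820 + 33100)/2 = 18960 km.
Circular speed at r₁: v₁ = √(μ/r₁) = √(42803.5/4820) = 2.9800 km/s.
Transfer-orbit speed at r₁ (vis-viva equation): v_p = √[μ(2/r₁ − 1/a_t)] = 3.9374 km/s.
First burn Δv₁ = |v_p − v₁| = 0.9574 km/s.
Circular speed at r₂: v₂ = √(μ/r₂) = 1.1372 km/s.
Transfer-orbit speed at r₂: v_a = √[μ(2/r₂ − 1/a_t)] = 0.57336 km/s.
Second burn Δv₂ = |v₂ − v_a| = 0.5638 km/s.
Δv = Δv₁ + Δv₂ = 0.9574 + 0.5638 = 1.521 km/s.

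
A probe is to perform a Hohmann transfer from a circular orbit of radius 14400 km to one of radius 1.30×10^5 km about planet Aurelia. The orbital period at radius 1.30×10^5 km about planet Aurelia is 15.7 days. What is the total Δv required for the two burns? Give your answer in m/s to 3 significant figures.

Δv = 952 m/s

From Kepler's third law T² = 4π²r³/μ at r = 1.30×10^5 km, T = 15.7 days = 15.7 × 86400 s = 1.35648×10^6 s: μ = 4π²r³/T² = 47137.1 km³/s².
Transfer-ellipse semi-major axis a_t = (r₁ + r₂)/2 = (14400 + 1.300×10^5)/2 = 72200 km.
Circular speed at r₁: v₁ = √(μ/r₁) = √(47137.1/14400) = 1.80926 km/s.
On the transfer ellipse at r₁, v² = μ(2/r − 1/a) gives v_p = √[μ(2/r₁ − 1/a_t)] = 2.42775 km/s.
First burn Δv₁ = |v_p − v₁| = 0.6185 km/s.
At r₂, v₂ = √(μ/r₂) = 0.60216 km/s.
Transfer-orbit speed at r₂: v_a = √[μ(2/r₂ − 1/a_t)] = 0.26892 km/s.
Second burn Δv₂ = |v₂ − v_a| = 0.3332 km/s.
Δv = Δv₁ + Δv₂ = 0.6185 + 0.3332 = 0.9517 km/s.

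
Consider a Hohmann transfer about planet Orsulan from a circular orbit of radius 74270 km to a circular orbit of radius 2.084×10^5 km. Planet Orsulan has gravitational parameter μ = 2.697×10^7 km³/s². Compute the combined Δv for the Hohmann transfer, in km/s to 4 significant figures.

Δv = 7.213 km/s

The Hohmann ellipse has a_t = (r₁ + r₂)/2 = 1.41335×10^5 km.
At r₁ the circular-orbit speed is v₁ = √(μ/r₁) = 19.056 km/s.
Transfer-orbit speed at r₁ (vis-viva): v_p = √[μ(2/r₁ − 1/a_t)] = 23.140 km/s.
First burn Δv₁ = |v_p − v₁| = 4.084 km/s.
At r₂, v₂ = √(μ/r₂) = 11.376 km/s.
Transfer-orbit speed at r₂: v_a = √[μ(2/r₂ − 1/a_t)] = 8.2466 km/s.
Second burn Δv₂ = |v₂ − v_a| = 3.129 km/s.
Total Δv = Δv₁ + Δv₂ = 7.213 km/s.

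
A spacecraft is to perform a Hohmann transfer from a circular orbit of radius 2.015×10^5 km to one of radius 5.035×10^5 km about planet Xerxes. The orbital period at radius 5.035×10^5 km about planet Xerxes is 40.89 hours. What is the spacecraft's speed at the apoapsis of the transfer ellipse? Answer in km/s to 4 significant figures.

v = 16.25 km/s

From Kepler's third law T² = 4π²r³/μ at r = 5.035×10^5 km, T = 40.89 hours = 40.89 × 3600 s = 1.47204×10^5 s: μ = 4π²r³/T² = 2.32551×10^8 km³/s².
Semi-major axis of the transfer orbit: a_t = (2.015×10^5 + 5.035×10^5)/2 = 3.525×10^5 km.
At apoapsis, r = 5.035×10^5 km.
Applying v² = μ(2/r − 1/a_t): v = 16.25 km/s.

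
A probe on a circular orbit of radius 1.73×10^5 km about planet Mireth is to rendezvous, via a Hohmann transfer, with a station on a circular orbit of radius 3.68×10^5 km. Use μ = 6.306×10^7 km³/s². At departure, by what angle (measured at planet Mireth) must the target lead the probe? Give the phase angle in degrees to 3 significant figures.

Semi-major axis of the transfer orbit: a_t = (1.730×10^5 + 3.680×10^5)/2 = 2.705×10^5 km.
The half-period of the transfer ellipse is t = π√(a_t³/μ) = 55660 s.
The target's mean motion on its circular orbit is ω₂ = √(μ/r₂³) = 3.557×10^-5 rad/s.
Angle swept by the target during transfer: ω₂·t = 1.980 rad = 113.4°.
The probe traverses 180° on the transfer ellipse, so the target must lead by 180° − 113.4° = 66.6°.

φ = 66.6°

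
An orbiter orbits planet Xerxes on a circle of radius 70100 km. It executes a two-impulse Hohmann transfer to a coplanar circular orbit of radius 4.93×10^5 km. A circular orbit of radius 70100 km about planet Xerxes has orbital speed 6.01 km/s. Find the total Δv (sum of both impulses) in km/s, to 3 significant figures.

From the circular-orbit relation v² = μ/r at r = 70100 km: μ = v²r = (6.01)² × 70100 = 2.53202×10^6 km³/s².
Transfer-ellipse semi-major axis a_t = (r₁ + r₂)/2 = (70100 + 4.930×10^5)/2 = 2.8155×10^5 km.
At r₁ the circular-orbit speed is v₁ = √(μ/r₁) = 6.010 km/s.
Transfer-orbit speed at r₁ (vis-viva equation): v_p = √[μ(2/r₁ − 1/a_t)] = 7.953 km/s.
First burn Δv₁ = |v_p − v₁| = 1.943 km/s.
At r₂, v₂ = √(μ/r₂) = 2.266 km/s.
Transfer-orbit speed at r₂: v_a = √[μ(2/r₂ − 1/a_t)] = 1.131 km/s.
Second burn Δv₂ = |v₂ − v_a| = 1.135 km/s.
Total Δv = Δv₁ + Δv₂ = 3.078 km/s.

Δv = 3.08 km/s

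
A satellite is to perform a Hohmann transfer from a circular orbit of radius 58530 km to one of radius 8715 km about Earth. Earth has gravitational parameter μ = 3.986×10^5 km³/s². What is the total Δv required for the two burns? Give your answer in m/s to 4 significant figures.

Semi-major axis of the transfer orbit: a_t = (58530 + 8715)/2 = 33622.5 km.
Circular speed at r₁: v₁ = √(μ/r₁) = √(3.986×10^5/58530) = 2.610 km/s.
Transfer-orbit speed at r₁ (v² = μ(2/r − 1/a)): v_a = √[μ(2/r₁ − 1/a_t)] = 1.329 km/s.
First burn Δv₁ = |v_a − v₁| = 1.281 km/s.
At r₂, v₂ = √(μ/r₂) = 6.763 km/s.
Transfer-orbit speed at r₂: v_p = √[μ(2/r₂ − 1/a_t)] = 8.923 km/s.
Second burn Δv₂ = |v₂ − v_p| = 2.160 km/s.
Δv = Δv₁ + Δv₂ = 1.281 + 2.160 = 3.441 km/s.

Δv = 3441 m/s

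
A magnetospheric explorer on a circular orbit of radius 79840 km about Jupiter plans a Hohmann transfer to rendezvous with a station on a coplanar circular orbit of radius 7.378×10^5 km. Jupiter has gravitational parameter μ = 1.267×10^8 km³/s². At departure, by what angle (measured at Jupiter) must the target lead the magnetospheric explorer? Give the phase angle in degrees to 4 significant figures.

φ = 105.8°

Transfer-ellipse semi-major axis a_t = (r₁ + r₂)/2 = (79840 + 7.378×10^5)/2 = 4.0882×10^5 km.
The half-period of the transfer ellipse is t = π√(a_t³/μ) = 72960 s.
The target's mean motion on its circular orbit is ω₂ = √(μ/r₂³) = 1.776×10^-5 rad/s.
Angle swept by the target during transfer: ω₂·t = 1.2958 rad = 74.24°.
Arrival is 180° from departure on the ellipse, so φ = 180° − 74.24° = 105.8°.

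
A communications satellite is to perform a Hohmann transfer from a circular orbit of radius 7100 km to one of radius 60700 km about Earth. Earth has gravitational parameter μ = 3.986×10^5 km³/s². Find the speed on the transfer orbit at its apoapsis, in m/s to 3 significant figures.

Transfer-ellipse semi-major axis a_t = (r₁ + r₂)/2 = (7100 + 60700)/2 = 33900 km.
The apoapsis of the transfer ellipse is at r = 60700 km.
Applying v² = μ(2/r − 1/a_t): v = 1.173 km/s.

v = 1170 m/s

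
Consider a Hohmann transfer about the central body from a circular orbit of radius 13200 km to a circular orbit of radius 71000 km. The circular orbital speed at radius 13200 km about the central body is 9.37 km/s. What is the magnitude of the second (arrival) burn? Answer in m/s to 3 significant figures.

Δv₂ = 1780 m/s

From the circular-orbit relation v² = μ/r at r = 13200 km: μ = v²r = (9.37)² × 13200 = 1.15892×10^6 km³/s².
Transfer-ellipse semi-major axis a_t = (r₁ + r₂)/2 = (13200 + 71000)/2 = 42100 km.
Circular speed at r = 71000 km: v_c = √(μ/r) = 4.040 km/s.
Transfer-orbit speed at the same r (vis-viva, a = a_t): v_t = √[μ(2/r − 1/a_t)] = 2.262 km/s.
Δv₂ = |v_t − v_c| = |2.262 − 4.040| = 1.778 km/s.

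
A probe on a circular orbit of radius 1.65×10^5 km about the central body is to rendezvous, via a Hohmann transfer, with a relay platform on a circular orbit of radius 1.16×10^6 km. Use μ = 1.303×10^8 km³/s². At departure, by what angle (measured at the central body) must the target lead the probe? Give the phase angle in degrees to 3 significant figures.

Semi-major axis of the transfer orbit: a_t = (1.650×10^5 + 1.160×10^6)/2 = 6.625×10^5 km.
The half-period of the transfer ellipse is t = π√(a_t³/μ) = 1.484×10^5 s.
The target's mean motion on its circular orbit is ω₂ = √(μ/r₂³) = 9.137×10^-6 rad/s.
Angle swept by the target during transfer: ω₂·t = 1.356 rad = 77.69°.
Arrival is 180° from departure on the ellipse, so φ = 180° − 77.69° = 102°.

φ = 102°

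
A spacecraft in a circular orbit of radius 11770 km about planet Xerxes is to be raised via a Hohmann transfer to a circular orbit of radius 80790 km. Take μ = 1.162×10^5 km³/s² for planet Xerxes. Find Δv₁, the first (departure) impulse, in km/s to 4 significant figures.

Δv₁ = 1.009 km/s

Semi-major axis of the transfer orbit: a_t = (11770 + 80790)/2 = 46280 km.
On the circular orbit at r = 11770 km, v_c = √(μ/r) = 3.142 km/s.
Vis-viva on the transfer ellipse at r = 11770 km gives v_t = √[μ(2/r − 1/a_t)] = 4.151 km/s.
Δv₁ = |v_t − v_c| = |4.151 − 3.142| = 1.009 km/s.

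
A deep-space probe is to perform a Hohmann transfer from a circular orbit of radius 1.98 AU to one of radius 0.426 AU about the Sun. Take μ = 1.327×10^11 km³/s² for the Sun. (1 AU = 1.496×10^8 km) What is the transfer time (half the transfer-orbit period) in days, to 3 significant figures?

In km: r₁ = 1.98 × 1.496×10^8 = 2.96208×10^8 km; r₂ = 0.426 × 1.496×10^8 = 6.37296×10^7 km.
Semi-major axis of the transfer orbit: a_t = (2.96208×10^8 + 6.37296×10^7)/2 = 1.799688×10^8 km.
By Kepler's third law the transfer-orbit period is T = 2π√(a_t³/μ), so t = T/2 = 2.082×10^7 s.
Converting: 2.082×10^7 s ÷ 86400 s/day = 241 days.

t = 241 days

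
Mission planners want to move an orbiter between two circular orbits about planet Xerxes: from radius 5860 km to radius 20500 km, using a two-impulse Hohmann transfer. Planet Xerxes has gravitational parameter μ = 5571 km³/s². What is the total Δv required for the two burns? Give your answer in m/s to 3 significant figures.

Semi-major axis of the transfer orbit: a_t = (5860 + 20500)/2 = 13180 km.
Circular speed at r₁: v₁ = √(μ/r₁) = √(5571/5860) = 0.9750 km/s.
Transfer-orbit speed at r₁ (vis-viva equation): v_p = √[μ(2/r₁ − 1/a_t)] = 1.216 km/s.
First burn Δv₁ = |v_p − v₁| = 0.2410 km/s.
At r₂, v₂ = √(μ/r₂) = 0.5213 km/s.
Transfer-orbit speed at r₂: v_a = √[μ(2/r₂ − 1/a_t)] = 0.3476 km/s.
Second burn Δv₂ = |v₂ − v_a| = 0.1737 km/s.
Total Δv = Δv₁ + Δv₂ = 0.4147 km/s.

Δv = 415 m/s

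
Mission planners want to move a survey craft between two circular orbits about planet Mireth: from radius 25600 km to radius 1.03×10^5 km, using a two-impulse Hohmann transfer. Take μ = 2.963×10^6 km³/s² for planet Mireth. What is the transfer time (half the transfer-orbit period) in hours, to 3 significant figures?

Semi-major axis of the transfer orbit: a_t = (25600 + 1.030×10^5)/2 = 64300 km.
Half the transfer-orbit period gives t = π√(a_t³/μ) = 29760 s.
Converting: 29760 s ÷ 3600 s/hour = 8.27 hours.

t = 8.27 hours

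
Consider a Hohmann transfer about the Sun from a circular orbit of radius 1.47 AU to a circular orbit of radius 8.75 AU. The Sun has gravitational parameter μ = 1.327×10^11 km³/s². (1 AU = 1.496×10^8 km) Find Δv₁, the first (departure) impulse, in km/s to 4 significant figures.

Δv₁ = 7.580 km/s

In km: r₁ = 1.47 × 1.496×10^8 = 2.19912×10^8 km; r₂ = 8.75 × 1.496×10^8 = 1.309×10^9 km.
Transfer-ellipse semi-major axis a_t = (r₁ + r₂)/2 = (2.19912×10^8 + 1.309×10^9)/2 = 7.64456×10^8 km.
On the circular orbit at r = 2.19912×10^8 km, v_c = √(μ/r) = 24.56 km/s.
Transfer-orbit speed at the same r (vis-viva, a = a_t): v_t = √[μ(2/r − 1/a_t)] = 32.14 km/s.
Δv₁ = |v_t − v_c| = |32.14 − 24.56| = 7.580 km/s.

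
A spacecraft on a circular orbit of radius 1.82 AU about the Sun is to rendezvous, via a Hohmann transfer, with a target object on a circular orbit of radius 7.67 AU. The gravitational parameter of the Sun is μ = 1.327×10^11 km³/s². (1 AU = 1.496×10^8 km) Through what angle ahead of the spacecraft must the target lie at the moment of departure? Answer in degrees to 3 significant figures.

φ = 92.4°

In km: r₁ = 1.82 × 1.496×10^8 = 2.72272×10^8 km; r₂ = 7.67 × 1.496×10^8 = 1.147432×10^9 km.
The Hohmann ellipse has a_t = (r₁ + r₂)/2 = 7.09852×10^8 km.
Transfer time t = π√(a_t³/μ) = 1.63105×10^8 s.
Target angular speed ω₂ = √(μ/r₂³) = 9.37228×10^-9 rad/s.
Angle swept by the target during transfer: ω₂·t = 1.5287 rad = 87.59°.
Arrival is 180° from departure on the ellipse, so φ = 180° − 87.59° = 92.4°.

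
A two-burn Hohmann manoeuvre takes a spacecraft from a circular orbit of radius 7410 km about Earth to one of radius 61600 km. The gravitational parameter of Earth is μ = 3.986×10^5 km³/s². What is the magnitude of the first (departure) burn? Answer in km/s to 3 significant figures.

Transfer-ellipse semi-major axis a_t = (r₁ + r₂)/2 = (7410 + 61600)/2 = 34505 km.
On the circular orbit at r = 7410 km, v_c = √(μ/r) = 7.3343 km/s.
Transfer-orbit speed at the same r (vis-viva, a = a_t): v_t = √[μ(2/r − 1/a_t)] = 9.7996 km/s.
Δv₁ = |v_t − v_c| = |9.7996 − 7.3343| = 2.465 km/s.

Δv₁ = 2.47 km/s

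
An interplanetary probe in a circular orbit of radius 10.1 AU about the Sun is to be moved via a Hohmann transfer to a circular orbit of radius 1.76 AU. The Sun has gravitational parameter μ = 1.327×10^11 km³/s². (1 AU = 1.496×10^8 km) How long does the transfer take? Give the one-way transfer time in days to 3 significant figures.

t = 2640 days

In km: r₁ = 10.1 × 1.496×10^8 = 1.51096×10^9 km; r₂ = 1.76 × 1.496×10^8 = 2.63296×10^8 km.
Semi-major axis of the transfer orbit: a_t = (1.51096×10^9 + 2.63296×10^8)/2 = 8.87128×10^8 km.
Transfer time t = π√(a_t³/μ) = π√((8.87128×10^8)³ / 1.327×10^11) = 2.279×10^8 s.
Converting: 2.279×10^8 s ÷ 86400 s/day = 2640 days.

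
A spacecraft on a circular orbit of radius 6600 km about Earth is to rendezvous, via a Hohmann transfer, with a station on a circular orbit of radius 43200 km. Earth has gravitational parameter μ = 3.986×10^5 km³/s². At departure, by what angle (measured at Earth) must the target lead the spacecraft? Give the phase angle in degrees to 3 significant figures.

φ = 101°

Transfer-ellipse semi-major axis a_t = (r₁ + r₂)/2 = (6600 + 43200)/2 = 24900 km.
The half-period of the transfer ellipse is t = π√(a_t³/μ) = 19551.5 s.
The target's mean motion on its circular orbit is ω₂ = √(μ/r₂³) = 7.03142×10^-5 rad/s.
Angle swept by the target during transfer: ω₂·t = 1.37475 rad = 78.77°.
The spacecraft traverses 180° on the transfer ellipse, so the target must lead by 180° − 78.77° = 101°.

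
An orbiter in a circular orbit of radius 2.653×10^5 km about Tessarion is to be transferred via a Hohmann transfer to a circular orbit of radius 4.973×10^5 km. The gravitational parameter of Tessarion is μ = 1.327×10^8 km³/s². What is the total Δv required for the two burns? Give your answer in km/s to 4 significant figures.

The Hohmann ellipse has a_t = (r₁ + r₂)/2 = 3.813×10^5 km.
At r₁ the circular-orbit speed is v₁ = √(μ/r₁) = 22.3649 km/s.
On the transfer ellipse at r₁, vis-viva equation gives v_p = √[μ(2/r₁ − 1/a_t)] = 25.5413 km/s.
First burn Δv₁ = |v_p − v₁| = 3.1764 km/s.
At r₂, v₂ = √(μ/r₂) = 16.3353 km/s.
Transfer-orbit speed at r₂: v_a = √[μ(2/r₂ − 1/a_t)] = 13.6258 km/s.
Second burn Δv₂ = |v₂ − v_a| = 2.7095 km/s.
Total Δv = Δv₁ + Δv₂ = 5.886 km/s.

Δv = 5.886 km/s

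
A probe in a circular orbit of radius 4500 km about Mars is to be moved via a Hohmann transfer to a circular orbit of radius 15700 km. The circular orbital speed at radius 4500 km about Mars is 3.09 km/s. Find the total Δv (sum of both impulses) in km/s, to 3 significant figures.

Δv = 1.31 km/s

From the circular-orbit relation v² = μ/r at r = 4500 km: μ = v²r = (3.09)² × 4500 = 42966.4 km³/s².
The Hohmann ellipse has a_t = (r₁ + r₂)/2 = 10100 km.
At r₁ the circular-orbit speed is v₁ = √(μ/r₁) = 3.0900 km/s.
Transfer-orbit speed at r₁ (vis-viva): v_p = √[μ(2/r₁ − 1/a_t)] = 3.8525 km/s.
First burn Δv₁ = |v_p − v₁| = 0.7625 km/s.
At r₂, v₂ = √(μ/r₂) = 1.6543 km/s.
Transfer-orbit speed at r₂: v_a = √[μ(2/r₂ − 1/a_t)] = 1.1042 km/s.
Second burn Δv₂ = |v₂ − v_a| = 0.5501 km/s.
Δv = Δv₁ + Δv₂ = 0.7625 + 0.5501 = 1.313 km/s.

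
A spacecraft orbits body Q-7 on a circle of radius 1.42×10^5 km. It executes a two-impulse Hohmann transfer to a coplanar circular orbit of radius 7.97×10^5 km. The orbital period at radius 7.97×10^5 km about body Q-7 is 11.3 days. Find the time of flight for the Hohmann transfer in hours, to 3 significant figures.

t = 61.3 hours

From Kepler's third law T² = 4π²r³/μ at r = 7.97×10^5 km, T = 11.3 days = 11.3 × 86400 s = 9.7632×10^5 s: μ = 4π²r³/T² = 2.09677×10^7 km³/s².
Semi-major axis of the transfer orbit: a_t = (1.420×10^5 + 7.970×10^5)/2 = 4.695×10^5 km.
Transfer time t = π√(a_t³/μ) = π√((4.695×10^5)³ / 2.09677×10^7) = 2.207×10^5 s.
Converting: 2.207×10^5 s ÷ 3600 s/hour = 61.3 hours.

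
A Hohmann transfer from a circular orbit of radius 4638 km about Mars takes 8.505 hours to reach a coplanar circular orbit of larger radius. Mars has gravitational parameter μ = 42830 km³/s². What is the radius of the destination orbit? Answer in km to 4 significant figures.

r₂ = 27290 km

Transfer time t = 8.505 hours = 30618 s, and t = π√(a_t³/μ).
So a_t = (μ t²/π²)^(1/3) = (42830 × (30618)² / π²)^(1/3) = 15964 km.
Since a_t = (r₁ + r₂)/2, r₂ = 2a_t − r₁ = 2×15964 − 4638 = 27290 km.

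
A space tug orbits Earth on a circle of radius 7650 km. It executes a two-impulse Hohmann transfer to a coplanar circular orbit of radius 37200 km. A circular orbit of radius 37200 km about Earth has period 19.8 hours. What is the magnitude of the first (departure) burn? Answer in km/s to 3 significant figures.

Δv₁ = 2.08 km/s

From Kepler's third law T² = 4π²r³/μ at r = 37200 km, T = 19.8 hours = 19.8 × 3600 s = 71280 s: μ = 4π²r³/T² = 3.99994×10^5 km³/s².
Transfer-ellipse semi-major axis a_t = (r₁ + r₂)/2 = (7650 + 37200)/2 = 22425 km.
On the circular orbit at r = 7650 km, v_c = √(μ/r) = 7.231 km/s.
Vis-viva on the transfer ellipse at r = 7650 km gives v_t = √[μ(2/r − 1/a_t)] = 9.313 km/s.
Δv₁ = |v_t − v_c| = |9.313 − 7.231| = 2.082 km/s.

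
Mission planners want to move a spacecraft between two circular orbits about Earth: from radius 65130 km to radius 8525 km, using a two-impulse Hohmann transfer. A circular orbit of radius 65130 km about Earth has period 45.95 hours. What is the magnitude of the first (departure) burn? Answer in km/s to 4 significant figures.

Δv₁ = 1.284 km/s

From Kepler's third law T² = 4π²r³/μ at r = 65130 km, T = 45.95 hours = 45.95 × 3600 s = 1.6542×10^5 s: μ = 4π²r³/T² = 3.98590×10^5 km³/s².
Transfer-ellipse semi-major axis a_t = (r₁ + r₂)/2 = (65130 + 8525)/2 = 36827.5 km.
On the circular orbit at r = 65130 km, v_c = √(μ/r) = 2.474 km/s.
Vis-viva on the transfer ellipse at r = 65130 km gives v_t = √[μ(2/r − 1/a_t)] = 1.190 km/s.
Δv₁ = |v_t − v_c| = |1.190 − 2.474| = 1.284 km/s.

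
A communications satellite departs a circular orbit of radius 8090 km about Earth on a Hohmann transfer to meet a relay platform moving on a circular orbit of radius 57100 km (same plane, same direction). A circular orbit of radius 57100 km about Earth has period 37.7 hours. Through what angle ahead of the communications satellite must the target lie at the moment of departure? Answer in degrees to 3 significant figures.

From Kepler's third law T² = 4π²r³/μ at r = 57100 km, T = 37.7 hours = 37.7 × 3600 s = 1.3572×10^5 s: μ = 4π²r³/T² = 3.99007×10^5 km³/s².
Semi-major axis of the transfer orbit: a_t = (8090 + 57100)/2 = 32595 km.
The half-period of the transfer ellipse is t = π√(a_t³/μ) = 29267.5 s.
The target's mean motion on its circular orbit is ω₂ = √(μ/r₂³) = 4.62952×10^-5 rad/s.
Angle swept by the target during transfer: ω₂·t = 1.3549 rad = 77.63°.
The communications satellite traverses 180° on the transfer ellipse, so the target must lead by 180° − 77.63° = 102°.

φ = 102°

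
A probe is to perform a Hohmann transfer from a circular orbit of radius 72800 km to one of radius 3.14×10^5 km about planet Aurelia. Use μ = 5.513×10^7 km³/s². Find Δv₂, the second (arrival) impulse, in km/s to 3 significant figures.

Δv₂ = 5.12 km/s

Semi-major axis of the transfer orbit: a_t = (72800 + 3.140×10^5)/2 = 1.934×10^5 km.
Circular speed at r = 3.140×10^5 km: v_c = √(μ/r) = 13.2504 km/s.
Vis-viva on the transfer ellipse at r = 3.140×10^5 km gives v_t = √[μ(2/r − 1/a_t)] = 8.12955 km/s.
Δv₂ = |v_t − v_c| = |8.12955 − 13.2504| = 5.121 km/s.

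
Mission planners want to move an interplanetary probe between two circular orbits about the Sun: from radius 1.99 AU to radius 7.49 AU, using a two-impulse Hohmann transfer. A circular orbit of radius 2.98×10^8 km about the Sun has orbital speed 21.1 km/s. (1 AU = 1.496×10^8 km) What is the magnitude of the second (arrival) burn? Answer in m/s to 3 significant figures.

From the circular-orbit relation v² = μ/r at r = 2.98×10^8 km: μ = v²r = (21.1)² × 2.98×10^8 = 1.32673×10^11 km³/s².
In km: r₁ = 1.99 × 1.496×10^8 = 2.97704×10^8 km; r₂ = 7.49 × 1.496×10^8 = 1.120504×10^9 km.
Semi-major axis of the transfer orbit: a_t = (2.97704×10^8 + 1.120504×10^9)/2 = 7.09104×10^8 km.
On the circular orbit at r = 1.120504×10^9 km, v_c = √(μ/r) = 10.8814 km/s.
Transfer-orbit speed at the same r (vis-viva, a = a_t): v_t = √[μ(2/r − 1/a_t)] = 7.05052 km/s.
Δv₂ = |v_t − v_c| = |7.05052 − 10.8814| = 3.831 km/s.

Δv₂ = 3830 m/s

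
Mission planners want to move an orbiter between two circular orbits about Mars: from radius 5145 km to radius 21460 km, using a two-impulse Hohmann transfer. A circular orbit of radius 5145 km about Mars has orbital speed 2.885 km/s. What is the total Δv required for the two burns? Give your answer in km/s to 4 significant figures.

From the circular-orbit relation v² = μ/r at r = 5145 km: μ = v²r = (2.885)² × 5145 = 42823.0 km³/s².
Transfer-ellipse semi-major axis a_t = (r₁ + r₂)/2 = (5145 + 21460)/2 = 13302.5 km.
Circular speed at r₁: v₁ = √(μ/r₁) = √(42823.0/5145) = 2.8850 km/s.
Transfer-orbit speed at r₁ (vis-viva): v_p = √[μ(2/r₁ − 1/a_t)] = 3.6643 km/s.
First burn Δv₁ = |v_p − v₁| = 0.7793 km/s.
At r₂, v₂ = √(μ/r₂) = 1.4126 km/s.
Transfer-orbit speed at r₂: v_a = √[μ(2/r₂ − 1/a_t)] = 0.87852 km/s.
Second burn Δv₂ = |v₂ − v_a| = 0.5341 km/s.
Total Δv = Δv₁ + Δv₂ = 1.313 km/s.

Δv = 1.313 km/s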